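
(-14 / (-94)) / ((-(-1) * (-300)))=-7 / 14100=-0.00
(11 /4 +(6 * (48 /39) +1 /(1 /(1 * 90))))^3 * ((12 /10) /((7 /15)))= 2581827.17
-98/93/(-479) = 98/44547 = 0.00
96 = 96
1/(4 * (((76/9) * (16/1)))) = 9/4864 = 0.00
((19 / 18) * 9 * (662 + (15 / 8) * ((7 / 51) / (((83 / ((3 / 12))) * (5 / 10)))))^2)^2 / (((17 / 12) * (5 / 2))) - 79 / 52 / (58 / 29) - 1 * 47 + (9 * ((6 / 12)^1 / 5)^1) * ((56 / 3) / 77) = 1545320270373046883243595756029569 / 315749701617381244928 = 4894130580194.92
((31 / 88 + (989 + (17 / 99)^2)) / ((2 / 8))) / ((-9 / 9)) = -3957.53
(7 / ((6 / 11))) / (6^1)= 77 / 36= 2.14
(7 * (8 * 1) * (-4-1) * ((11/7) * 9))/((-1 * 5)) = 792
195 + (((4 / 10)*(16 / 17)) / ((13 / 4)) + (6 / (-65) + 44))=20317 / 85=239.02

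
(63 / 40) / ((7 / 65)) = 117 / 8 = 14.62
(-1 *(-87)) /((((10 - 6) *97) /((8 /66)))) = 29 /1067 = 0.03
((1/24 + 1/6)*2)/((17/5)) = 25/204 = 0.12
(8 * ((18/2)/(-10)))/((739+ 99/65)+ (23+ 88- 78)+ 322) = -468/71209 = -0.01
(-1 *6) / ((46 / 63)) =-8.22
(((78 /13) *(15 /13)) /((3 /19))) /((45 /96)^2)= 38912 /195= 199.55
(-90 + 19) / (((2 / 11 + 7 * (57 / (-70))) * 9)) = 7810 / 5463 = 1.43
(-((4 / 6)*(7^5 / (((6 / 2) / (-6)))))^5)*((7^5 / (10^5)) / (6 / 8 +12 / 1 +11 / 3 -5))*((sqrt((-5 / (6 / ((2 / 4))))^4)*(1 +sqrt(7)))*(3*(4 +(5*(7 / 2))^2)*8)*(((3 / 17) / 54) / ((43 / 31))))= 408052216622692640422676259896 / 1610452125 +408052216622692640422676259896*sqrt(7) / 1610452125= 923751088679518504654.82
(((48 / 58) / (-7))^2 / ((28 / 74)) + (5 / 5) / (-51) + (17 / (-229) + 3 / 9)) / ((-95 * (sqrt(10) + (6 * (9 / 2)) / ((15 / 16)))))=-1176356760 / 11502750299537 + 245074325 * sqrt(10) / 69016501797222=-0.00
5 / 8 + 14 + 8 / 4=133 / 8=16.62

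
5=5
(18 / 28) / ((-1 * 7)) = -9 / 98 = -0.09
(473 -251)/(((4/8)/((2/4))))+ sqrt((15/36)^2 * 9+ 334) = sqrt(5369)/4+ 222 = 240.32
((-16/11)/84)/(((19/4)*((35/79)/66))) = -2528/4655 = -0.54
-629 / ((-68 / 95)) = 3515 / 4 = 878.75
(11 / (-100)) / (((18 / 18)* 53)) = -11 / 5300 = -0.00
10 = 10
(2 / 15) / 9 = 2 / 135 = 0.01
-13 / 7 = -1.86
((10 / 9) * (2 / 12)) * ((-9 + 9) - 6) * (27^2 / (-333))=90 / 37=2.43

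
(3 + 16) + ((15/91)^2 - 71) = -430387/8281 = -51.97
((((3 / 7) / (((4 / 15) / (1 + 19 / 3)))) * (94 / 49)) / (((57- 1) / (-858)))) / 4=-3326895 / 38416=-86.60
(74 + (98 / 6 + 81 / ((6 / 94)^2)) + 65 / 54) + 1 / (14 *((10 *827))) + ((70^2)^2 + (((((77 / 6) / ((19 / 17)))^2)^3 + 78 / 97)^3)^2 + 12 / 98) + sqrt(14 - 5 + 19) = 2 *sqrt(7) + 2736088807669515514175527162516965515311122751353883146610534182788160812668665670243252062507182917004046898477025299736980345447 / 18874551803183185330841232543693103131024846475222233131599513893962647545487481633306050560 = 144961789620248109516638200000000000000.00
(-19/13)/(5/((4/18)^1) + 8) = -38/793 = -0.05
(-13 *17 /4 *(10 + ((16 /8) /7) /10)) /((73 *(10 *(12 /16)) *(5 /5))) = -25857 /25550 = -1.01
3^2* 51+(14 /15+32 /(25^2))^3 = 3031925409361 /6591796875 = 459.95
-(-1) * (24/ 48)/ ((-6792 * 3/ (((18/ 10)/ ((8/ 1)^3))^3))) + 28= 2127082553343919/ 75967234048000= 28.00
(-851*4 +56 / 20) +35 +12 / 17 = -286067 / 85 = -3365.49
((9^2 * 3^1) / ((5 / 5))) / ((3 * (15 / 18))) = 486 / 5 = 97.20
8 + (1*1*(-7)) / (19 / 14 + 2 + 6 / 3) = 6.69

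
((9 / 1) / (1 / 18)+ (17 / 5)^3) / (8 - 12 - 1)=-40.26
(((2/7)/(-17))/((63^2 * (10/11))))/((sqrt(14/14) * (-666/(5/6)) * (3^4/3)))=11/50958578412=0.00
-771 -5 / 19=-771.26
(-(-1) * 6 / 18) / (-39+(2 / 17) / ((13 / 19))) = -221 / 25743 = -0.01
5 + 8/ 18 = 49/ 9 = 5.44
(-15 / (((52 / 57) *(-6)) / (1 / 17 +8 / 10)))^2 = 17313921 / 3125824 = 5.54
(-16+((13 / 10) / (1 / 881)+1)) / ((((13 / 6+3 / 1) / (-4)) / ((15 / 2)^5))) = -5149929375 / 248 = -20765844.25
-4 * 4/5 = -16/5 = -3.20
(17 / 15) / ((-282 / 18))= -17 / 235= -0.07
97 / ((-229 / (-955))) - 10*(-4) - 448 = -797 / 229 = -3.48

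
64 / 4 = 16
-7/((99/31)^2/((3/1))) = -6727/3267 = -2.06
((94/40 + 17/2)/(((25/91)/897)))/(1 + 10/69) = 1222201071/39500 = 30941.80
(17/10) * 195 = 331.50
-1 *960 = -960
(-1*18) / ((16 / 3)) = -27 / 8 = -3.38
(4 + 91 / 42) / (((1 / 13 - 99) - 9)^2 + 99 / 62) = 193843 / 366174267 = 0.00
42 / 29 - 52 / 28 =-83 / 203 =-0.41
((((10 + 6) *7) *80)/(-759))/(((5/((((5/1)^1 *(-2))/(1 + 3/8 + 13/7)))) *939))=1003520/128998881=0.01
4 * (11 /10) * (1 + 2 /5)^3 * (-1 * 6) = -45276 /625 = -72.44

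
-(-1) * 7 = 7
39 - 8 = 31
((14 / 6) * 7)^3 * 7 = 823543 / 27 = 30501.59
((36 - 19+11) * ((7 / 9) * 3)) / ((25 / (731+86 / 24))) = 86387 / 45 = 1919.71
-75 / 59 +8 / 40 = -316 / 295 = -1.07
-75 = -75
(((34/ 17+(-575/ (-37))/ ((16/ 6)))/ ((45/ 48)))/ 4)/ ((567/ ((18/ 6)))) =331/ 29970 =0.01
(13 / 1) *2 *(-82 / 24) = -533 / 6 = -88.83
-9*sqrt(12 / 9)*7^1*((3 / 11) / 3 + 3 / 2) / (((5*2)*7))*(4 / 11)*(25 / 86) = -525*sqrt(3) / 5203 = -0.17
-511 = -511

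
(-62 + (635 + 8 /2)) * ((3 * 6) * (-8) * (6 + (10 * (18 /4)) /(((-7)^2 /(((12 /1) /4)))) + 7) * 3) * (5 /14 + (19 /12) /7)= -16035984 /7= -2290854.86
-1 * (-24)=24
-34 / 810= -17 / 405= -0.04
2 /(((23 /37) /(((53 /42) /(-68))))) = -1961 /32844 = -0.06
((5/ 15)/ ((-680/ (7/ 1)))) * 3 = -7/ 680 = -0.01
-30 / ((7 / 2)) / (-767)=60 / 5369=0.01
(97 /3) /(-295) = -97 /885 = -0.11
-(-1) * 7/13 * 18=126/13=9.69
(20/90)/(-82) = -1/369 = -0.00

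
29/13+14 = 211/13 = 16.23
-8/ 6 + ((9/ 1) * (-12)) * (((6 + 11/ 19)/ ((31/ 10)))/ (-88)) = 24709/ 19437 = 1.27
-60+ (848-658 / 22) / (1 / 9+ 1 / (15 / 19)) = 364035 / 682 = 533.78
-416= -416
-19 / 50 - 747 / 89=-39041 / 4450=-8.77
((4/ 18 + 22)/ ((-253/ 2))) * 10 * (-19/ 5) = 15200/ 2277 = 6.68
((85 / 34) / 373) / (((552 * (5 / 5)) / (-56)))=-35 / 51474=-0.00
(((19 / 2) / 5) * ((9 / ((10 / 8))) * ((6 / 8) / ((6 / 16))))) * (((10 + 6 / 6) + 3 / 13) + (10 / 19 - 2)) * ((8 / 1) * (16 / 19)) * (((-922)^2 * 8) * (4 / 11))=60418693398528 / 13585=4447456267.83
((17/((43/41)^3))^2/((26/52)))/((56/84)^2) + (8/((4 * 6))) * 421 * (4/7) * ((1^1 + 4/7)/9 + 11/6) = 19038922325855191/16726326627654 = 1138.26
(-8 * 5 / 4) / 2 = -5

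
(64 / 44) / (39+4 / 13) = 208 / 5621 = 0.04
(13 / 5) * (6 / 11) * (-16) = -1248 / 55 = -22.69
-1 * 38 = -38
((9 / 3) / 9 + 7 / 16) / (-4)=-37 / 192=-0.19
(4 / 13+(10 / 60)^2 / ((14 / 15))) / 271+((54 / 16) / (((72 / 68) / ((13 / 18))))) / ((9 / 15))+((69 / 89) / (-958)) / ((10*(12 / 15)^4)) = 37184935101683 / 9688993606656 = 3.84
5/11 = 0.45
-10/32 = -5/16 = -0.31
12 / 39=4 / 13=0.31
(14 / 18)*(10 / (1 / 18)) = 140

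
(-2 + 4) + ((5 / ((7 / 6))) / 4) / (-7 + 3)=97 / 56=1.73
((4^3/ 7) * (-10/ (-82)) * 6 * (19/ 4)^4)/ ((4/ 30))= 29322225/ 1148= 25542.01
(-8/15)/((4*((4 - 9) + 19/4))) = 8/15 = 0.53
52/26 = 2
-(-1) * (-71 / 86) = -71 / 86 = -0.83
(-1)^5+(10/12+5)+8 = 77/6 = 12.83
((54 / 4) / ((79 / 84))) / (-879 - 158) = -0.01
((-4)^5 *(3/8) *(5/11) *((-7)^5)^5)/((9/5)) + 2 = 4291419582924687682582466/33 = 130043017664384475229771.70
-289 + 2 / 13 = -3755 / 13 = -288.85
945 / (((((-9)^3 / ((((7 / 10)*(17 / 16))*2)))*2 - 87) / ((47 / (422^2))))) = -1761795 / 7538473804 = -0.00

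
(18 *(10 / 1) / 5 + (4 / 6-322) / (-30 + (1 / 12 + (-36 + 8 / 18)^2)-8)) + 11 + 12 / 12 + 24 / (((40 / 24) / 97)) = 114787320 / 79463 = 1444.54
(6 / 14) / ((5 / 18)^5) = 5668704 / 21875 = 259.14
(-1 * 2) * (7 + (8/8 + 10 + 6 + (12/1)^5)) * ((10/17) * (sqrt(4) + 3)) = -24885600/17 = -1463858.82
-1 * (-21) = 21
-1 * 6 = -6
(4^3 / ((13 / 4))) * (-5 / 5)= -256 / 13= -19.69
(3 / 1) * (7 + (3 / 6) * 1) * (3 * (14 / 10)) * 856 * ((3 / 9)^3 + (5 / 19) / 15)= 83888 / 19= 4415.16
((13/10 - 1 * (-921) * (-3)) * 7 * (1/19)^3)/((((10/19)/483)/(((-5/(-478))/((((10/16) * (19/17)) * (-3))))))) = 529114103/40982525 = 12.91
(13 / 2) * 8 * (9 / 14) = 234 / 7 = 33.43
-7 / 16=-0.44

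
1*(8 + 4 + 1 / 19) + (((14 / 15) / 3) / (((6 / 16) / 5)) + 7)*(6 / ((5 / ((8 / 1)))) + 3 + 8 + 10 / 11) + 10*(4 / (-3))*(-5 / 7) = 51620494 / 197505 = 261.36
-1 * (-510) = 510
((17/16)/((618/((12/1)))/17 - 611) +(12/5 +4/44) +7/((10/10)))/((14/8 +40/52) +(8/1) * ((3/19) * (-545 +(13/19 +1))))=-405035001293/29186199957530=-0.01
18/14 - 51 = -348/7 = -49.71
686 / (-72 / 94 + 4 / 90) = -103635 / 109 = -950.78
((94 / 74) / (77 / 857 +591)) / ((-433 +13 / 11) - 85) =-0.00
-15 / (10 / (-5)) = 15 / 2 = 7.50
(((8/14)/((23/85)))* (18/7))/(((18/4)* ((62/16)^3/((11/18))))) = 3829760/302170113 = 0.01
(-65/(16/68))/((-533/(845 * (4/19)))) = 92.20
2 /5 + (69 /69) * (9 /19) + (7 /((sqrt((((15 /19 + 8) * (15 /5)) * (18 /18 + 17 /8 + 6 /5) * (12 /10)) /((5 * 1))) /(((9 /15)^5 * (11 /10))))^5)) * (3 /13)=4257111418520684031 * sqrt(2744645) /3737155551619803905487060546875 + 83 /95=0.87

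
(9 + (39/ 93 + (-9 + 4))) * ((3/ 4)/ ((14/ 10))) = 2055/ 868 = 2.37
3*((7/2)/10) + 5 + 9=301/20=15.05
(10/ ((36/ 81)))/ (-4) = -45/ 8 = -5.62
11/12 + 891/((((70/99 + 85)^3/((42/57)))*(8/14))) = 127927985886371/139280522380500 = 0.92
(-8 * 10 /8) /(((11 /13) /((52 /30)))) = -676 /33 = -20.48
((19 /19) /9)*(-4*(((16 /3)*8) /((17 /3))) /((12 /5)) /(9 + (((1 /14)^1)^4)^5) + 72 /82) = -162584153942413426392510916 /2834195217927182425023267303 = -0.06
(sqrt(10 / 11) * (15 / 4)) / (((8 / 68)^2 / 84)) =91035 * sqrt(110) / 44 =21699.62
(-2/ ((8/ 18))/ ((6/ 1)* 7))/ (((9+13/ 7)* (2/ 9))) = -27/ 608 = -0.04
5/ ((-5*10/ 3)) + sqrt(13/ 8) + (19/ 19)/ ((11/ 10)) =67/ 110 + sqrt(26)/ 4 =1.88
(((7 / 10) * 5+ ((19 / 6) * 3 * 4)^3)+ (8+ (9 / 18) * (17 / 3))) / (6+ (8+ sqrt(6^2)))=164659 / 60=2744.32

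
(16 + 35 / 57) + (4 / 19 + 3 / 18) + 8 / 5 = 10597 / 570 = 18.59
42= 42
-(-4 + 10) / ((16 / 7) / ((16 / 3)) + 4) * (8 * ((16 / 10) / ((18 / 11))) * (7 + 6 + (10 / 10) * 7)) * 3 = -19712 / 31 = -635.87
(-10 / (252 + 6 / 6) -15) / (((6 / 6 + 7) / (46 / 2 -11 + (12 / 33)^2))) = -1396435 / 61226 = -22.81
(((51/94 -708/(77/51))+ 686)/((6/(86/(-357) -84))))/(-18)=169.74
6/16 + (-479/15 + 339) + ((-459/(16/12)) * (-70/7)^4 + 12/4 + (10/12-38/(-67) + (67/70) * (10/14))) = -452028059107/131320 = -3442187.47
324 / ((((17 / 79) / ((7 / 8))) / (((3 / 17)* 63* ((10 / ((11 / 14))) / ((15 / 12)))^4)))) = 666061067943936 / 4231249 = 157414765.23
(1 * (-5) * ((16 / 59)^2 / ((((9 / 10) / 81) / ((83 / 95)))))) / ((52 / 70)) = -33465600 / 859807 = -38.92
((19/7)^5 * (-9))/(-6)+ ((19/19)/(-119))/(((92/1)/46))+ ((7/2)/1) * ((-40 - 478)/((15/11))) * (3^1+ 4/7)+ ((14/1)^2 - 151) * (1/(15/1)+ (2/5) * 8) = -3754647104/857157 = -4380.35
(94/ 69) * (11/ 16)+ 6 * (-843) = -2791499/ 552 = -5057.06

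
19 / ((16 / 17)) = 20.19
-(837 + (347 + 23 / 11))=-13047 / 11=-1186.09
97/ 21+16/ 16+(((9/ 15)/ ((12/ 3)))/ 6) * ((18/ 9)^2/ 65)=76721/ 13650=5.62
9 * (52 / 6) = 78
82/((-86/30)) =-1230/43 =-28.60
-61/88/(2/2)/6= -61/528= -0.12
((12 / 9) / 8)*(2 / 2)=1 / 6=0.17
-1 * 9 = -9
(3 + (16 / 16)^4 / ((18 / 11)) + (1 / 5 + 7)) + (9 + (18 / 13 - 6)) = 17779 / 1170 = 15.20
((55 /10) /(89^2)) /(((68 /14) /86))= 3311 /269314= 0.01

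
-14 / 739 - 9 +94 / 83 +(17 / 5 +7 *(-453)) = -973874051 / 306685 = -3175.49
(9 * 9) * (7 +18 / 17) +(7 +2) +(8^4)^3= 1168231115762 / 17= 68719477397.76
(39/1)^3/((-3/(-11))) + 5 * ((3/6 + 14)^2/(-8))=6955891/32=217371.59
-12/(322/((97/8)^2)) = -28227/5152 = -5.48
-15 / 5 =-3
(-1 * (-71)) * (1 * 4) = 284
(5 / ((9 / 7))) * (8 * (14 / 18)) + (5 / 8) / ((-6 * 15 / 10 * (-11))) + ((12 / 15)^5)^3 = 5272698797737097 / 217529296875000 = 24.24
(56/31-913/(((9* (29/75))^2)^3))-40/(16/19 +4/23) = -38.08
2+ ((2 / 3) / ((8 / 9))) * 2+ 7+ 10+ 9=59 / 2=29.50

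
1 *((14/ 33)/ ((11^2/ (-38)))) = -532/ 3993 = -0.13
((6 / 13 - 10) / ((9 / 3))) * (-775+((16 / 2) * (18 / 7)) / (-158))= 53152228 / 21567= 2464.52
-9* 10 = -90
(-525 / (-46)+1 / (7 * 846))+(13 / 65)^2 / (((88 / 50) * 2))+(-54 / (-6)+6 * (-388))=-13829447201 / 5993064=-2307.58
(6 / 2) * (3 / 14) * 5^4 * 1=5625 / 14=401.79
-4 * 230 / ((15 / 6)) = -368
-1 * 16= -16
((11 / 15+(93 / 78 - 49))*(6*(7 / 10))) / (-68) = 128513 / 44200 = 2.91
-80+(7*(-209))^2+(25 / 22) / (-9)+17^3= 424749971 / 198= 2145201.87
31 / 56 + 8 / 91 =467 / 728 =0.64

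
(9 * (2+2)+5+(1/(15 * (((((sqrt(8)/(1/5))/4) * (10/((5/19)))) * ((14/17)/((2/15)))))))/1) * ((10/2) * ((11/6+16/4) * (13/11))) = 221 * sqrt(2)/112860+93275/66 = 1413.26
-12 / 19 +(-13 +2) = -221 / 19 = -11.63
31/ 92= 0.34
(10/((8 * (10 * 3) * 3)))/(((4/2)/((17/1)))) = 17/144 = 0.12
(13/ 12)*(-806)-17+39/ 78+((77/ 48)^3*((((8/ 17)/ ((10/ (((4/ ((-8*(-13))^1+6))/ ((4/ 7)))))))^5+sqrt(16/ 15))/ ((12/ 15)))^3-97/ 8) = -278134490645699118178461365504066207422469374025129342713/ 308424330060380946833818337222202301025390625000000000+342089912369105153622173498648646166307*sqrt(15)/ 149164099111572085410890625000000000000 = -892.91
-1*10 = -10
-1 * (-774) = 774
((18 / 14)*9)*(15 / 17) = 1215 / 119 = 10.21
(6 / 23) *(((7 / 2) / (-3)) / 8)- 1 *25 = -4607 / 184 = -25.04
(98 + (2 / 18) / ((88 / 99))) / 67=1.46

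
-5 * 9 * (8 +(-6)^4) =-58680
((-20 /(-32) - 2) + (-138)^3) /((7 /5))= -105122935 /56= -1877195.27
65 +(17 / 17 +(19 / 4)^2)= 88.56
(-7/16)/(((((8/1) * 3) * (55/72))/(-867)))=18207/880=20.69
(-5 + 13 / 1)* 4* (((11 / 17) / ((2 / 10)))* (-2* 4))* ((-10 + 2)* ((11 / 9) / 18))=619520 / 1377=449.91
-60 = -60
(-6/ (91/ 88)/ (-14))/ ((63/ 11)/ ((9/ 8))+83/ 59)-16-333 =-937322585/ 2686229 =-348.94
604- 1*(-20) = 624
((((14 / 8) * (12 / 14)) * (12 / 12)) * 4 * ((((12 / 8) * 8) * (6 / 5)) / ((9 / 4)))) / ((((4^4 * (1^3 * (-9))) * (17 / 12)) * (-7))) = 1 / 595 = 0.00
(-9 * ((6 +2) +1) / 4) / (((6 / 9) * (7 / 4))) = -243 / 14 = -17.36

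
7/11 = 0.64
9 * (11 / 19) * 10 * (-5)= -4950 / 19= -260.53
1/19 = 0.05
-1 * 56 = -56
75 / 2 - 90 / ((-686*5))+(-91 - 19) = -49717 / 686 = -72.47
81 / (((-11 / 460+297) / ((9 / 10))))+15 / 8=2317407 / 1092872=2.12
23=23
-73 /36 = -2.03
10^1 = 10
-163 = -163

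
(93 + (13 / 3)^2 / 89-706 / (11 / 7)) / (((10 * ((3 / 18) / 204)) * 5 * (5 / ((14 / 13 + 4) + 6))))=-6144009984 / 318175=-19310.16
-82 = -82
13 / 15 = 0.87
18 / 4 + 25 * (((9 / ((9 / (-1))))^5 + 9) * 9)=3609 / 2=1804.50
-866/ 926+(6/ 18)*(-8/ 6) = -5749/ 4167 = -1.38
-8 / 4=-2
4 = 4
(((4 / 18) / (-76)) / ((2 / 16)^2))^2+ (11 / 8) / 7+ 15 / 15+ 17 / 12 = 4336277 / 1637496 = 2.65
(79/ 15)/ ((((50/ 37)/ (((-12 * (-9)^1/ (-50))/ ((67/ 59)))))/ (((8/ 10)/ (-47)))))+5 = 5.13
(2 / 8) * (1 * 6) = 3 / 2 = 1.50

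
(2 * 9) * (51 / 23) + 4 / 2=964 / 23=41.91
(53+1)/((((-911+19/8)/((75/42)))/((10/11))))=-18000/186571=-0.10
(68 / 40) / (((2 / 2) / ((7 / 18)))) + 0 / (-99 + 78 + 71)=119 / 180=0.66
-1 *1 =-1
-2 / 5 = -0.40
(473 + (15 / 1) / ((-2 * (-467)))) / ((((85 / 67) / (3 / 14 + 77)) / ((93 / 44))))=60849.88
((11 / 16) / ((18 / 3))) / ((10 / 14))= 0.16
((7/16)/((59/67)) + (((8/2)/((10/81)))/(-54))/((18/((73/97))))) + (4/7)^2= 53725331/67302480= 0.80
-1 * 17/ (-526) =17/ 526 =0.03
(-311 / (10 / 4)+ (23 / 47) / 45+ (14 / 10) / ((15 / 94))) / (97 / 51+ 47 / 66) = -44.23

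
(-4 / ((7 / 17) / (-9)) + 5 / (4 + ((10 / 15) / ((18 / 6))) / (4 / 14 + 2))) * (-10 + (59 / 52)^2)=-215635527 / 279188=-772.37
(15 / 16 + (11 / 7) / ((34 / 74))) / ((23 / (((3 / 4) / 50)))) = 0.00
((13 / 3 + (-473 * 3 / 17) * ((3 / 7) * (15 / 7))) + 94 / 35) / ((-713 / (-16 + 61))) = 2610366 / 593929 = 4.40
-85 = -85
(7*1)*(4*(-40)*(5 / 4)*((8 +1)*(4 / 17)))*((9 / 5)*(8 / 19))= -725760 / 323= -2246.93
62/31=2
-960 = -960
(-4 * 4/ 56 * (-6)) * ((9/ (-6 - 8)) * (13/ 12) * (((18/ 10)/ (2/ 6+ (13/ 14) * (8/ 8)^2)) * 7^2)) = -22113/ 265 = -83.45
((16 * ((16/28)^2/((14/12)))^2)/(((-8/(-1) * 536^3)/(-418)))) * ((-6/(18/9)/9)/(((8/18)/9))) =101574/35384466187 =0.00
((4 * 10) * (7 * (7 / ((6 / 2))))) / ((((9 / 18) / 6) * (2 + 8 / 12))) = 2940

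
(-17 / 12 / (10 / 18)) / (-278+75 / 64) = 816 / 88585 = 0.01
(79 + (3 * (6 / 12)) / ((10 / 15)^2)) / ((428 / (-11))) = -7249 / 3424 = -2.12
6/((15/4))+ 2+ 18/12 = 51/10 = 5.10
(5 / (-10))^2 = 1 / 4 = 0.25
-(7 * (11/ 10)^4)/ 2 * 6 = -307461/ 10000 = -30.75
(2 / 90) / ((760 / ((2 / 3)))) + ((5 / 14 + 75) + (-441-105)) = -169007843 / 359100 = -470.64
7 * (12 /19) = 84 /19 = 4.42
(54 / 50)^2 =729 / 625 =1.17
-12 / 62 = -6 / 31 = -0.19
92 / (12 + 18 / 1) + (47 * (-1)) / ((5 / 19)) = -2633 / 15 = -175.53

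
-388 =-388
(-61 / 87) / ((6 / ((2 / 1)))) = -61 / 261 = -0.23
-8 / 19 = -0.42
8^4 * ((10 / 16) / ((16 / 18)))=2880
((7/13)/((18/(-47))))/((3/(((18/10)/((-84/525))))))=1645/312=5.27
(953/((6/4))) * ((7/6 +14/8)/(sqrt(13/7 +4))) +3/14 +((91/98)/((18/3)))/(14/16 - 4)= 765.84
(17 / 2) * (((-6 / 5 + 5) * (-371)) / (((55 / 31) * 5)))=-3714823 / 2750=-1350.84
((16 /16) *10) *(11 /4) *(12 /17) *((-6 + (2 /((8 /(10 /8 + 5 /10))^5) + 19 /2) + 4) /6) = 6921525985 /285212672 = 24.27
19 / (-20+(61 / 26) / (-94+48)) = -22724 / 23981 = -0.95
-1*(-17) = 17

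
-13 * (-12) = 156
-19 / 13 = -1.46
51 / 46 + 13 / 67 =4015 / 3082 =1.30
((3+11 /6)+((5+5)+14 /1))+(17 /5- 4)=847 /30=28.23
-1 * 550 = -550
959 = 959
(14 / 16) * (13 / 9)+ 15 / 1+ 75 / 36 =1321 / 72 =18.35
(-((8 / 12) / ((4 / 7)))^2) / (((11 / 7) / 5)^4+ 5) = -73530625 / 270639576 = -0.27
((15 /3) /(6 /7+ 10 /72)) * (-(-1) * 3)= 3780 /251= 15.06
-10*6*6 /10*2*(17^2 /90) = -1156 /5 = -231.20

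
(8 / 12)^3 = 8 / 27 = 0.30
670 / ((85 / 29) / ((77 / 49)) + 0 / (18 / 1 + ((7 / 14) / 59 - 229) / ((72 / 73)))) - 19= 40485 / 119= 340.21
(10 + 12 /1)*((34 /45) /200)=187 /2250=0.08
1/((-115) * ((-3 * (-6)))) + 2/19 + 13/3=174551/39330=4.44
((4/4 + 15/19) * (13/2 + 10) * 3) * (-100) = -168300/19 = -8857.89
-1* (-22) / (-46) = -11 / 23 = -0.48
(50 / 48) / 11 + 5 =5.09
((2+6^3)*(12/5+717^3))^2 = 161423937129448322033796/25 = 6456957485177932881351.84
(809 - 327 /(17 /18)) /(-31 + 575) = 7867 /9248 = 0.85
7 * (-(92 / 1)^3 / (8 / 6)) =-4088112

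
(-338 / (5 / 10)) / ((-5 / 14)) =9464 / 5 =1892.80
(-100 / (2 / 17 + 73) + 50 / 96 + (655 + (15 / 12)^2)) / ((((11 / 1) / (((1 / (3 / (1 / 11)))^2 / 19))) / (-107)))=-1046530085 / 3394896516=-0.31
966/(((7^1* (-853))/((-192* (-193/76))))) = -1278432/16207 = -78.88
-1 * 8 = -8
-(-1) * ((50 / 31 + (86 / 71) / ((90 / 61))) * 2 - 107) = -10115689 / 99045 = -102.13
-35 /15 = -2.33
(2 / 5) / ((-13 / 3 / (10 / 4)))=-3 / 13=-0.23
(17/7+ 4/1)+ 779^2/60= 4250587/420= 10120.45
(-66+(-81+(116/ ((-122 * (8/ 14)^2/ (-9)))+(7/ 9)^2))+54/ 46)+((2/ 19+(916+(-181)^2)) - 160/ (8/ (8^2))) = 557563223929/ 17273736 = 32278.09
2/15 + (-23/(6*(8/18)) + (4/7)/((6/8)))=-6493/840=-7.73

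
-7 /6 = -1.17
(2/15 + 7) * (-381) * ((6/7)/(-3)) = 27178/35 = 776.51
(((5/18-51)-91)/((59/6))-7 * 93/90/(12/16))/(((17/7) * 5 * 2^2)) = -0.50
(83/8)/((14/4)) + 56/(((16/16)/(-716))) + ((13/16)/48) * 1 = -40093.02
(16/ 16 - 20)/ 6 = -19/ 6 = -3.17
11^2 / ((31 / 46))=5566 / 31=179.55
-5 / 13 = -0.38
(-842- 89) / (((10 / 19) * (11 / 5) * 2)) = -17689 / 44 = -402.02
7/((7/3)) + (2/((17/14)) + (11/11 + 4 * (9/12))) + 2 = 181/17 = 10.65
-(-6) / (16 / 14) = 21 / 4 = 5.25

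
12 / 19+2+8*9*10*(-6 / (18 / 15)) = -68350 / 19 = -3597.37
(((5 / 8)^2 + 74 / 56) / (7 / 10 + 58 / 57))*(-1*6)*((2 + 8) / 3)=-1092975 / 54824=-19.94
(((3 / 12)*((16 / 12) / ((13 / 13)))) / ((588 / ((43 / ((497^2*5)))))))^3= 79507 / 10340560687874146200345672000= 0.00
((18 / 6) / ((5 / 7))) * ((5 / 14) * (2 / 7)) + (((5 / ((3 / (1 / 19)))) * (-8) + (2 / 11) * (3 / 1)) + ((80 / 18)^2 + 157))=20978036 / 118503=177.03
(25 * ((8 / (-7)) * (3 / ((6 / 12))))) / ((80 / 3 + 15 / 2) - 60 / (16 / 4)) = -1440 / 161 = -8.94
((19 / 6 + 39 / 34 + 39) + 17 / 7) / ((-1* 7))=-16330 / 2499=-6.53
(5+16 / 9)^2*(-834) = -1034438 / 27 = -38312.52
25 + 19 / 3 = 94 / 3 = 31.33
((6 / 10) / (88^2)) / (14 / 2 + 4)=3 / 425920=0.00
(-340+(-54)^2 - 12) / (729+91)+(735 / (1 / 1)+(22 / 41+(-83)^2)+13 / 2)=3130007 / 410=7634.16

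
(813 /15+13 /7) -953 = -31393 /35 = -896.94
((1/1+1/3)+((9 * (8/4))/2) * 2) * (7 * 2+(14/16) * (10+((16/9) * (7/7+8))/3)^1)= 9541/18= 530.06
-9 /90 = -1 /10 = -0.10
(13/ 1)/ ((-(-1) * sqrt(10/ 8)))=26 * sqrt(5)/ 5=11.63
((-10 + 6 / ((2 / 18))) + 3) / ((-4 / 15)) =-705 / 4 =-176.25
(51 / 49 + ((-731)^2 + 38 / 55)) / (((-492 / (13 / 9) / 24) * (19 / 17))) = -33688.25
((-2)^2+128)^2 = 17424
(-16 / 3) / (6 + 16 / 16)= -16 / 21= -0.76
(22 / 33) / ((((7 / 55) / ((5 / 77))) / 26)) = 1300 / 147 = 8.84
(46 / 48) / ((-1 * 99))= -23 / 2376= -0.01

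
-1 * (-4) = 4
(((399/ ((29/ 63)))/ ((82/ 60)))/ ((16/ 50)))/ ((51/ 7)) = 21994875/ 80852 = 272.04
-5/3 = -1.67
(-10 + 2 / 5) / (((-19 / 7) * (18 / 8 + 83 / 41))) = 55104 / 66595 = 0.83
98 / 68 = 49 / 34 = 1.44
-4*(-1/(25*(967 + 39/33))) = 22/133125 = 0.00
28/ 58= 0.48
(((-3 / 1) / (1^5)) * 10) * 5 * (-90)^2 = -1215000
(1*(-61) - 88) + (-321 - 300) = -770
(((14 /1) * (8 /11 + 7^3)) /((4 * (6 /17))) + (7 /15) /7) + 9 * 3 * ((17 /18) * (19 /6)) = 383839 /110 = 3489.45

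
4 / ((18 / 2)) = 4 / 9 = 0.44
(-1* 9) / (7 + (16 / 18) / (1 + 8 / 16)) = -243 / 205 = -1.19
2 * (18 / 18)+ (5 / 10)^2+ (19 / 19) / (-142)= 637 / 284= 2.24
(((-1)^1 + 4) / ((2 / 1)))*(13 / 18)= 13 / 12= 1.08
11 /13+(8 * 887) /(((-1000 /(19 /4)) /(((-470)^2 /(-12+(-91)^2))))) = -899.58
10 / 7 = 1.43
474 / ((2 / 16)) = 3792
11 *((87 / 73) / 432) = 319 / 10512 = 0.03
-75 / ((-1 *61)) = 75 / 61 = 1.23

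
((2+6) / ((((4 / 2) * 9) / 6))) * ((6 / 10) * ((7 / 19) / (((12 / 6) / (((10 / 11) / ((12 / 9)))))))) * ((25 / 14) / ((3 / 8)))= 200 / 209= 0.96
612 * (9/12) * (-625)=-286875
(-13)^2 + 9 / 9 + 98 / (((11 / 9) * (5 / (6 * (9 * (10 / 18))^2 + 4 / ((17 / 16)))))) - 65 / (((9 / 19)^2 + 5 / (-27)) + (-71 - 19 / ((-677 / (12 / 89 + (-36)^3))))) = 1997916771918429503 / 757971322937785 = 2635.87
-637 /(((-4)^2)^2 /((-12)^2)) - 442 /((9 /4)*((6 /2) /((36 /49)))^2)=-14217541 /38416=-370.09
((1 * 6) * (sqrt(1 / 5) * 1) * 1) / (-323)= -6 * sqrt(5) / 1615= -0.01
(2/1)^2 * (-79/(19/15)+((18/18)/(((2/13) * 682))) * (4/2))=-1615846/6479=-249.40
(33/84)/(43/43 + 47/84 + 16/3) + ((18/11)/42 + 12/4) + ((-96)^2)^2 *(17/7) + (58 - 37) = 206269902.95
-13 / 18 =-0.72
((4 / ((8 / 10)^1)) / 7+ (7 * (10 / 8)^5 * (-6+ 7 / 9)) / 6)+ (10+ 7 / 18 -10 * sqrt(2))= -10 * sqrt(2) -2899147 / 387072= -21.63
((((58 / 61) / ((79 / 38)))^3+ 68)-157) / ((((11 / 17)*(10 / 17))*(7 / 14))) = -2875355503689843 / 6155076689245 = -467.15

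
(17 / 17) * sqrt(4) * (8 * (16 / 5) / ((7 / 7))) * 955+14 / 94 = 2298119 / 47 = 48896.15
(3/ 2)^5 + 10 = 563/ 32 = 17.59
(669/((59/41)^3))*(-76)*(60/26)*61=-6412721362920/2669927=-2401833.97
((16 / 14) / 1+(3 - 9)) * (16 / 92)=-136 / 161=-0.84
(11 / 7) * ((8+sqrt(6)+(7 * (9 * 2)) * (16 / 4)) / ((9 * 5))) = 11 * sqrt(6) / 315+5632 / 315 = 17.96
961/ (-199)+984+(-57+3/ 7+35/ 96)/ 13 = 1694736851/ 1738464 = 974.85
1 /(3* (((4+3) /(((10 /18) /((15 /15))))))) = 5 /189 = 0.03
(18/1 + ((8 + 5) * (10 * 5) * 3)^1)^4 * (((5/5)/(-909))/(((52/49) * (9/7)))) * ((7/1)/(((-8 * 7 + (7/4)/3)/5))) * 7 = 1333916892069888/24947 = 53470032150.96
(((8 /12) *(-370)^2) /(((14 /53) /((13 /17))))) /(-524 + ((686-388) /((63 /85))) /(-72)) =-10187002800 /20418649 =-498.91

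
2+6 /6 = 3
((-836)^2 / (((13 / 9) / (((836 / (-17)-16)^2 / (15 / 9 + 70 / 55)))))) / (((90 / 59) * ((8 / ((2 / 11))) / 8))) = 151867674233088 / 1822145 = 83345548.37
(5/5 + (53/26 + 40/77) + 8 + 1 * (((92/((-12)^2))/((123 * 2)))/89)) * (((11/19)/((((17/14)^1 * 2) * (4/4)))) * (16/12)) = 9118917811/2482188462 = 3.67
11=11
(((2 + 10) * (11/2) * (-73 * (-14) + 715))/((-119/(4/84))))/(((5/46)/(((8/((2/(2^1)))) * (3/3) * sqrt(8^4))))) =-900016128/4165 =-216090.31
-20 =-20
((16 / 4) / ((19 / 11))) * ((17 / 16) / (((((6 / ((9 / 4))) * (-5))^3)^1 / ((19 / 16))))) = -5049 / 4096000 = -0.00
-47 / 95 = -0.49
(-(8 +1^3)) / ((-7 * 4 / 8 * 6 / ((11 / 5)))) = 33 / 35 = 0.94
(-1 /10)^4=1 /10000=0.00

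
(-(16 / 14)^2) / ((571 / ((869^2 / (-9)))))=48330304 / 251811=191.93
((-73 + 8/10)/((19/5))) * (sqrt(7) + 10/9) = -71.38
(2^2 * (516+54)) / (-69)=-760 / 23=-33.04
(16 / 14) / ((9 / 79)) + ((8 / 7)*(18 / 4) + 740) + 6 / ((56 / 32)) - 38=45398 / 63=720.60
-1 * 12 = -12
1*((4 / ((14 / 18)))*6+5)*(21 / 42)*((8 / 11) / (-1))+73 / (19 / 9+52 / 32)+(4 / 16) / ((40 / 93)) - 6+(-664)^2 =1461168199269 / 3314080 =440897.08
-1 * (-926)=926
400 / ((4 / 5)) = 500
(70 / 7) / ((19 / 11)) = 110 / 19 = 5.79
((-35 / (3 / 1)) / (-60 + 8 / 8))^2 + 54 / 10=5.44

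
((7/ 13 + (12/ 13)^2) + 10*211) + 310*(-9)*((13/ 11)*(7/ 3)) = -10377395/ 1859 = -5582.25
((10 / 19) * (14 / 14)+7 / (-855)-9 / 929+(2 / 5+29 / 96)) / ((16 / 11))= 67690535 / 81335808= 0.83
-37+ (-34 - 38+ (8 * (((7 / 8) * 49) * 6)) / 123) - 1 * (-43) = -2020 / 41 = -49.27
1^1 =1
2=2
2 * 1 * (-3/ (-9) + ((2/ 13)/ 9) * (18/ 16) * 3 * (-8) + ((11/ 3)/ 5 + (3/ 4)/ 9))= 179/ 130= 1.38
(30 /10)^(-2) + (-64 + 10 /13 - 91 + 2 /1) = -152.12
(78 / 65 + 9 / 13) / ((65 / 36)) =4428 / 4225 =1.05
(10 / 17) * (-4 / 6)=-20 / 51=-0.39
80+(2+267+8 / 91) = 31767 / 91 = 349.09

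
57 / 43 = 1.33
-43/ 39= -1.10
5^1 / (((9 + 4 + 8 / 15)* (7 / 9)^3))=54675 / 69629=0.79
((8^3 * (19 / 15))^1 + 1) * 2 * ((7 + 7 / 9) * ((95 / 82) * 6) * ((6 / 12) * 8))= 103665520 / 369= 280936.37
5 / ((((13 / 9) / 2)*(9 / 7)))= 70 / 13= 5.38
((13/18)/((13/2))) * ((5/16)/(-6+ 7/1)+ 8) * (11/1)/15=1463/2160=0.68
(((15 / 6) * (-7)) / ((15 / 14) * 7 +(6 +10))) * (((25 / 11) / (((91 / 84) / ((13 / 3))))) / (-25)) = 0.27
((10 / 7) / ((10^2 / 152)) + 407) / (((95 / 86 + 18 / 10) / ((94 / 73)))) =115770964 / 638239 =181.39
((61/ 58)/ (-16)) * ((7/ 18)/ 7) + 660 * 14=154344899/ 16704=9240.00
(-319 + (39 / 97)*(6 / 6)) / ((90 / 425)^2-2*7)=111640700 / 4890061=22.83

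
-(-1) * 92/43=92/43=2.14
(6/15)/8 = 1/20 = 0.05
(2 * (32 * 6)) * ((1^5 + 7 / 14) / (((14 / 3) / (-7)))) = -864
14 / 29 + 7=7.48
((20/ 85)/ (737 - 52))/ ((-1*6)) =-2/ 34935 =-0.00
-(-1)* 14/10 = 7/5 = 1.40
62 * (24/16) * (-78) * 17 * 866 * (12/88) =-160190082/11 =-14562734.73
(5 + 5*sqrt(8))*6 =30 + 60*sqrt(2) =114.85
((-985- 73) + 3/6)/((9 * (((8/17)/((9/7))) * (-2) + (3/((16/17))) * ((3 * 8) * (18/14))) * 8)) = -251685/1672904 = -0.15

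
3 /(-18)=-1 /6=-0.17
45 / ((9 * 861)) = 0.01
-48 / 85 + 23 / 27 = 659 / 2295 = 0.29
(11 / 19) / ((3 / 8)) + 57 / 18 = 179 / 38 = 4.71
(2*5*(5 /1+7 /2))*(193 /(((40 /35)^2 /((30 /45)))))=803845 /96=8373.39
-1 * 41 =-41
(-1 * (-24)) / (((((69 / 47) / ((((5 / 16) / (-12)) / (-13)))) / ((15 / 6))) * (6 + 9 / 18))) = 1175 / 93288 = 0.01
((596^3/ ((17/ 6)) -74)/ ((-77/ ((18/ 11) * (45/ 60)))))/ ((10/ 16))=-12471556824/ 6545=-1905509.06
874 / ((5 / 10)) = 1748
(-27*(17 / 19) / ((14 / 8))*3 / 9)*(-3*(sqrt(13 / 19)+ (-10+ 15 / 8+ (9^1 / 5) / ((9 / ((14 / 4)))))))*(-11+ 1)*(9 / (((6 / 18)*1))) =3680721 / 133 - 495720*sqrt(247) / 2527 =24591.55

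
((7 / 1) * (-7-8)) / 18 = -35 / 6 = -5.83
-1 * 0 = 0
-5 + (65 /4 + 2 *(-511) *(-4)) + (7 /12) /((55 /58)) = 4099.87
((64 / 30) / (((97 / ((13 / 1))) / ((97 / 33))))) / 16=26 / 495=0.05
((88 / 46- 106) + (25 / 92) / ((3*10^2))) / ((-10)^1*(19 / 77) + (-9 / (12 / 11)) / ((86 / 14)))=380470321 / 13928892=27.32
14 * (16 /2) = 112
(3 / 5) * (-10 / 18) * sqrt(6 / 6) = -1 / 3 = -0.33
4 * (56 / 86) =112 / 43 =2.60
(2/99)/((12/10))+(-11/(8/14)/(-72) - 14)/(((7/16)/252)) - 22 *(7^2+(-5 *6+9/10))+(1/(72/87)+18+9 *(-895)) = -194636869/11880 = -16383.57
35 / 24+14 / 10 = 343 / 120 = 2.86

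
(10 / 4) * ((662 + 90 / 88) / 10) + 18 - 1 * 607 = -74491 / 176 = -423.24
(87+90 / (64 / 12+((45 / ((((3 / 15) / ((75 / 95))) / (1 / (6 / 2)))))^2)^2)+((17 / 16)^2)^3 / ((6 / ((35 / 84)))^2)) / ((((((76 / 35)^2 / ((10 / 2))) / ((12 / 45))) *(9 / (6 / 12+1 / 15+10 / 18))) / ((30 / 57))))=4499122384093106623397721772175 / 2786400180210456618669736722432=1.61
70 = 70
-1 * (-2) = 2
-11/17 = -0.65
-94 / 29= -3.24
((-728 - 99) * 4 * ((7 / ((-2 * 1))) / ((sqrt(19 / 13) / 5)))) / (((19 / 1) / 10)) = 578900 * sqrt(247) / 361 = 25202.57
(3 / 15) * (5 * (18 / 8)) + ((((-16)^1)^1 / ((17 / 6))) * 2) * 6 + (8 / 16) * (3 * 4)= -4047 / 68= -59.51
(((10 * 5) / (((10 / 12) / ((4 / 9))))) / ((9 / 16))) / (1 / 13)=16640 / 27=616.30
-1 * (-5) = 5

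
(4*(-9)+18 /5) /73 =-162 /365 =-0.44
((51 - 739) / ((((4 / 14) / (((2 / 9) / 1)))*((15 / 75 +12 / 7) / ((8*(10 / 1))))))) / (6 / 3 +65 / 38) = -512422400 / 85023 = -6026.87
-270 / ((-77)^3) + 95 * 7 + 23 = 314094974 / 456533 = 688.00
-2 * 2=-4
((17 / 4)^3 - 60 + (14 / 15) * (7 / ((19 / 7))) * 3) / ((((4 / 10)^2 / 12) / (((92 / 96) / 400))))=3354297 / 778240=4.31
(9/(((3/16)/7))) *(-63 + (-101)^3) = -346202304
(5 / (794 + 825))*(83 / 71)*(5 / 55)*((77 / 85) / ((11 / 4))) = 2324 / 21495463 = 0.00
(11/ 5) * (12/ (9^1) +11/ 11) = 77/ 15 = 5.13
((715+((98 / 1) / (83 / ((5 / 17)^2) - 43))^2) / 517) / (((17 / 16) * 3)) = 93838054865 / 216275212032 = 0.43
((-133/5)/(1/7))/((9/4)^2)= -14896/405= -36.78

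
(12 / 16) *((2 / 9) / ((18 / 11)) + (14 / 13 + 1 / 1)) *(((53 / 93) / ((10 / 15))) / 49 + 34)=120396925 / 2132676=56.45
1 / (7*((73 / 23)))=23 / 511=0.05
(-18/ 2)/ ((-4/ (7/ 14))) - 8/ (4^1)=-7/ 8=-0.88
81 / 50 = 1.62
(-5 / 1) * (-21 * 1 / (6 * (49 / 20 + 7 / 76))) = 475 / 69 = 6.88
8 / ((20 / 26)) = 52 / 5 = 10.40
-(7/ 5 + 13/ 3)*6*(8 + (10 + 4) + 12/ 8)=-4042/ 5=-808.40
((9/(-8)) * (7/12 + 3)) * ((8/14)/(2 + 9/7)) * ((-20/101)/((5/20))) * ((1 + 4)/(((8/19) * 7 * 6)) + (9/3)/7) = 51385/130088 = 0.40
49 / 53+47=2540 / 53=47.92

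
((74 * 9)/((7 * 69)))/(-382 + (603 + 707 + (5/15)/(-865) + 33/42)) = 1152180/776083733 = 0.00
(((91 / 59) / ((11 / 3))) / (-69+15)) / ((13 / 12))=-14 / 1947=-0.01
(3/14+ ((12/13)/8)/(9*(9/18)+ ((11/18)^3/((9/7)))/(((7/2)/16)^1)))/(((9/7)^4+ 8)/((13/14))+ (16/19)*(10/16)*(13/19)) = 52956355305/2674258277872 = 0.02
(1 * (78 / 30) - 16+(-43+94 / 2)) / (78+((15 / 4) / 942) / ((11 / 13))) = -649352 / 5388565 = -0.12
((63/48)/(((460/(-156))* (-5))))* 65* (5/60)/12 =1183/29440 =0.04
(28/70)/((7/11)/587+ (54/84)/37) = 6689452/308695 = 21.67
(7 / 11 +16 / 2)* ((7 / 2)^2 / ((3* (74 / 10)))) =23275 / 4884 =4.77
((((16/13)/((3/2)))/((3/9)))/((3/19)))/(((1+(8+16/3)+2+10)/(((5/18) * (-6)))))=-3040/3081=-0.99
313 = 313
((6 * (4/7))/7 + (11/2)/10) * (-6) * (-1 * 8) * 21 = 36684/35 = 1048.11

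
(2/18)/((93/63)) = 7/93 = 0.08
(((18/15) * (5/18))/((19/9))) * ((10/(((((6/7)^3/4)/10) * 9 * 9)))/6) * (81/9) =8575/4617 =1.86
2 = 2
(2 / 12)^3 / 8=1 / 1728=0.00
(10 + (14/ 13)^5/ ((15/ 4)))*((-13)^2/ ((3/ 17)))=983369182/ 98865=9946.59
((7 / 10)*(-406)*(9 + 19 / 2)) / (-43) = 52577 / 430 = 122.27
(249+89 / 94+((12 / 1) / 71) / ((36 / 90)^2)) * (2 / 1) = 1675195 / 3337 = 502.01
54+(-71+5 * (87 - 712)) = -3142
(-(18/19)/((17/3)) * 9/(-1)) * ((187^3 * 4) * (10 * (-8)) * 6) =-358933006080/19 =-18891210846.32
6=6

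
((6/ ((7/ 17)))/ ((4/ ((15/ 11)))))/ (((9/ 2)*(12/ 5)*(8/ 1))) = 425/ 7392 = 0.06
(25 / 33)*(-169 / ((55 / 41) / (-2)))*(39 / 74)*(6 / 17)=2702310 / 76109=35.51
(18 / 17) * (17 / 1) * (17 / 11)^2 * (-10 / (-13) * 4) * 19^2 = 75116880 / 1573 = 47753.90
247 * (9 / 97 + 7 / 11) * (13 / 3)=2498158 / 3201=780.43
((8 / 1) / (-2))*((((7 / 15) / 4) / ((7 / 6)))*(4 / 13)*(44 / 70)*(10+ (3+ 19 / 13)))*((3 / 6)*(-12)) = 6.71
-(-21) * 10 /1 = 210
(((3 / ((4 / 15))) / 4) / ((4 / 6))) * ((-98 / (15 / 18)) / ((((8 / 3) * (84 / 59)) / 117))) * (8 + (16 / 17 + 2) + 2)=-215270055 / 1088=-197858.51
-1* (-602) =602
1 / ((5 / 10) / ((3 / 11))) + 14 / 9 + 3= 505 / 99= 5.10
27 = 27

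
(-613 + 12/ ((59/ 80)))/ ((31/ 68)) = -2394076/ 1829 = -1308.95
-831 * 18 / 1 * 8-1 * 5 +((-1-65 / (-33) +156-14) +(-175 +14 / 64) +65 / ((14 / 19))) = -884176319 / 7392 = -119612.60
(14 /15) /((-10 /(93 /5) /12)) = -2604 /125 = -20.83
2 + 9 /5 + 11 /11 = 24 /5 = 4.80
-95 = -95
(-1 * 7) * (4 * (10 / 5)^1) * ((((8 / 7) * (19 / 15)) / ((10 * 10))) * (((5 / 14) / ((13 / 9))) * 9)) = -4104 / 2275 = -1.80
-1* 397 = -397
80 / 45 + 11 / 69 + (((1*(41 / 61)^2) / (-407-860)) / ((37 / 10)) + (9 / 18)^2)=315891051869 / 144433636452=2.19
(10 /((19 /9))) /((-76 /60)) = -1350 /361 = -3.74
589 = 589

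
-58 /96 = -29 /48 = -0.60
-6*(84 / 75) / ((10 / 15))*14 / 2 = -1764 / 25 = -70.56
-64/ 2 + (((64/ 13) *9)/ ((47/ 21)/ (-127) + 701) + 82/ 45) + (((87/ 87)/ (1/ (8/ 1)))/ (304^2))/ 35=-33291076782179/ 1105480827360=-30.11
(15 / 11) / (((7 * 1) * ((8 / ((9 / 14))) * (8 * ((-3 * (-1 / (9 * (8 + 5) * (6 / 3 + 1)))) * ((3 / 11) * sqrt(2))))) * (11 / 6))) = 15795 * sqrt(2) / 68992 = 0.32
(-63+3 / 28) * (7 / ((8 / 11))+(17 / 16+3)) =-385659 / 448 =-860.85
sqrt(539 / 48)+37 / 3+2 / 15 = 7 *sqrt(33) / 12+187 / 15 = 15.82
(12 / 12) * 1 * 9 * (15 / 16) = 135 / 16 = 8.44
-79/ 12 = -6.58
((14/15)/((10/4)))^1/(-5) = -28/375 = -0.07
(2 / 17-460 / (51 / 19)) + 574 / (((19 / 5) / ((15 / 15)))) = -19576 / 969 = -20.20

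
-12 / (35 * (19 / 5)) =-12 / 133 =-0.09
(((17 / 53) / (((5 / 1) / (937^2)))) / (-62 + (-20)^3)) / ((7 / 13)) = -194031149 / 14955010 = -12.97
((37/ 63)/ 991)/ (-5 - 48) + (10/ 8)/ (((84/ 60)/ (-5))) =-59088523/ 13235796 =-4.46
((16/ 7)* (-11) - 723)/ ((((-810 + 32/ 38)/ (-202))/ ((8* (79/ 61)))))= -6351475496/ 3282349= -1935.04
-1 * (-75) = 75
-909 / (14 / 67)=-60903 / 14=-4350.21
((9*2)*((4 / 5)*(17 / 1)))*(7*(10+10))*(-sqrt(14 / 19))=-34272*sqrt(266) / 19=-29418.92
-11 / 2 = -5.50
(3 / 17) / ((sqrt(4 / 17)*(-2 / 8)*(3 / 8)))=-16*sqrt(17) / 17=-3.88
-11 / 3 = -3.67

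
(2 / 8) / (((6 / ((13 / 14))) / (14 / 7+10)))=13 / 28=0.46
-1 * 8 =-8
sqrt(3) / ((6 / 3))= sqrt(3) / 2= 0.87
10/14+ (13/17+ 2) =3.48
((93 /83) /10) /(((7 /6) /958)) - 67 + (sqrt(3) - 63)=-110368 /2905 + sqrt(3)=-36.26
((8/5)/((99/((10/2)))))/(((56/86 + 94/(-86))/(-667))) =229448/1881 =121.98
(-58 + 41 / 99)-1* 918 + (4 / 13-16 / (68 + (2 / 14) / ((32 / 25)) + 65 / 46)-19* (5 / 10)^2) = -66946822973 / 68295084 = -980.26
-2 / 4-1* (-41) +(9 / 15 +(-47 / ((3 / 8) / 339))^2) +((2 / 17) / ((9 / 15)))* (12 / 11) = 3375780446537 / 1870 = 1805230185.31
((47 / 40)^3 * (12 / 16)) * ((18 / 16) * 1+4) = 12770229 / 2048000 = 6.24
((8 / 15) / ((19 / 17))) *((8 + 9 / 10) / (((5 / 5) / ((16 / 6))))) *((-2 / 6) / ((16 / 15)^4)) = -113475 / 38912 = -2.92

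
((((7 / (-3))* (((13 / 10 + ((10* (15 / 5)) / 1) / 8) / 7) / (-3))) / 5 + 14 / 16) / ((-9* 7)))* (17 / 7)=-0.04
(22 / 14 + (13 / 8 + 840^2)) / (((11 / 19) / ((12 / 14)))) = 2252285403 / 2156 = 1044659.28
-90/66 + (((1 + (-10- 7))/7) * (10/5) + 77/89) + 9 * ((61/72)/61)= -271099/54824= -4.94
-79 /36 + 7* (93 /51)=6469 /612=10.57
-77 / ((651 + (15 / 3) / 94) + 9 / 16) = -0.12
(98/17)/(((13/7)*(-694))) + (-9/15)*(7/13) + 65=24797681/383435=64.67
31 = 31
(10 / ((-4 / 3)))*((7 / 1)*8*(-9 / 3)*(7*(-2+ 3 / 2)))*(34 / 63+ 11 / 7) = -9310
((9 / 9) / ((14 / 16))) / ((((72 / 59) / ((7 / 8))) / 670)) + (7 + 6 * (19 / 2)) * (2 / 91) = 1803223 / 3276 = 550.43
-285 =-285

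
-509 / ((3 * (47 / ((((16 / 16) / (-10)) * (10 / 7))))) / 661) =336449 / 987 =340.88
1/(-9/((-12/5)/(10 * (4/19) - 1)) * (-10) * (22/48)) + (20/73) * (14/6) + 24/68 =2244562/2388925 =0.94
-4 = -4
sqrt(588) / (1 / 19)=460.73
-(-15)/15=1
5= 5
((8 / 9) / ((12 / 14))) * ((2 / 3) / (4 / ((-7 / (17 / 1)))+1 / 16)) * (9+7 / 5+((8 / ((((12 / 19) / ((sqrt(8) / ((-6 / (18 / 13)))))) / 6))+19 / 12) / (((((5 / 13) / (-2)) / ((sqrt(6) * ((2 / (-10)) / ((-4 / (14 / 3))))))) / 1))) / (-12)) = -326144 / 437805- 677768 * sqrt(6) / 59103675+3336704 * sqrt(3) / 6567075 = 0.11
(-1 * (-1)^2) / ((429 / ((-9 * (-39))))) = -9 / 11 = -0.82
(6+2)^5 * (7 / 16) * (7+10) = 243712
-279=-279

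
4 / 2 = 2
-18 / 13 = -1.38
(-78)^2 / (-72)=-169 / 2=-84.50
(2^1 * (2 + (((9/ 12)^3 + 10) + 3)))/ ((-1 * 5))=-987/ 160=-6.17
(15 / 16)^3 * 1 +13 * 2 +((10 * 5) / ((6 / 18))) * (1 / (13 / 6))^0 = 724271 / 4096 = 176.82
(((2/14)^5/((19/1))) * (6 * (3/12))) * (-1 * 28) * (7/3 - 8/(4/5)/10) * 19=-8/2401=-0.00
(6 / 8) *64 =48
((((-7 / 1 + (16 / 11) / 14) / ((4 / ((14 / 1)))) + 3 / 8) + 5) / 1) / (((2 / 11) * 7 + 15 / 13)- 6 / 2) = 21463 / 656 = 32.72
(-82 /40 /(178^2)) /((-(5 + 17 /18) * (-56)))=-369 /1898505280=-0.00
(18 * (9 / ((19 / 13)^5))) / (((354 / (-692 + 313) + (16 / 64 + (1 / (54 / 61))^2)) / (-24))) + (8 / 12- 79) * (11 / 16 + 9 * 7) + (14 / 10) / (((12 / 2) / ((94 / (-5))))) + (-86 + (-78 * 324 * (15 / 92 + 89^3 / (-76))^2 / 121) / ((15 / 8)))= -596319152723909203358263384397 / 62219701771373295600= -9584088893.82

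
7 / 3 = 2.33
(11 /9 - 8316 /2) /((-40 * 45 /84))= 193.98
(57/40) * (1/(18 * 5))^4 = 19/874800000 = 0.00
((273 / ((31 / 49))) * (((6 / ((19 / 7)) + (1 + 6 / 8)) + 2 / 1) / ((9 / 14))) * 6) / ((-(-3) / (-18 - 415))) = -2040799579 / 589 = -3464854.97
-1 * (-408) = 408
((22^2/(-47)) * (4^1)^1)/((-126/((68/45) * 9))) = 65824/14805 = 4.45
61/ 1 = 61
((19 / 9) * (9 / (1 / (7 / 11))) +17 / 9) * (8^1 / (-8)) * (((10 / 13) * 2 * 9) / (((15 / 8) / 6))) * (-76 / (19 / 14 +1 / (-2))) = 23561216 / 429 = 54921.25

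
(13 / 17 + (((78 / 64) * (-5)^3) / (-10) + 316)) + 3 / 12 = 361487 / 1088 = 332.25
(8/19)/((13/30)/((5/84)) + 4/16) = 800/14307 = 0.06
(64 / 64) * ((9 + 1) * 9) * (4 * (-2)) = -720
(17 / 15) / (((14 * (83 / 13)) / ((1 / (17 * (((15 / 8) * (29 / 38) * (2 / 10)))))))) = 1976 / 758205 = 0.00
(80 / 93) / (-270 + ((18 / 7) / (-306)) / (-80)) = -761600 / 239047107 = -0.00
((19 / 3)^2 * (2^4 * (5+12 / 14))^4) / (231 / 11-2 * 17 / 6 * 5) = -33426627657728 / 79233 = -421877597.18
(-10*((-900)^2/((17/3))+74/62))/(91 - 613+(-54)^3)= 376653145/41629311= 9.05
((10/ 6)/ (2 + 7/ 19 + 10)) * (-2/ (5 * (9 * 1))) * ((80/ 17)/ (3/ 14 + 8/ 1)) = -0.00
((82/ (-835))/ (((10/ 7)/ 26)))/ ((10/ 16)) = -59696/ 20875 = -2.86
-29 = -29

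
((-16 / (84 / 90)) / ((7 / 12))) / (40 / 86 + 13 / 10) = -206400 / 12397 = -16.65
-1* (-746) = 746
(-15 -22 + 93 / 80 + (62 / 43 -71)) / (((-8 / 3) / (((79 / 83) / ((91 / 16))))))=85926957 / 12991160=6.61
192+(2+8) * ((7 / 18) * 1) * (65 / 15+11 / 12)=2549 / 12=212.42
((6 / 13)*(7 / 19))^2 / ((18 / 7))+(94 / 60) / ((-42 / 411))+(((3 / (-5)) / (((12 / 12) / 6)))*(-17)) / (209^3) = -9927163043183 / 647999772420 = -15.32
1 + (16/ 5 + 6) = 51/ 5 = 10.20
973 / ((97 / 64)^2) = 3985408 / 9409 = 423.57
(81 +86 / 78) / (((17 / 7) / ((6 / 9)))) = 44828 / 1989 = 22.54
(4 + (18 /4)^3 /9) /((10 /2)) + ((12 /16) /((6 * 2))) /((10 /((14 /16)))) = 3623 /1280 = 2.83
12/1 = 12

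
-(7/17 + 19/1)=-330/17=-19.41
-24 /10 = -12 /5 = -2.40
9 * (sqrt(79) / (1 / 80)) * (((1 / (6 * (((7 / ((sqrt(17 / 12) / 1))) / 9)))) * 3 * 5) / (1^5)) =2700 * sqrt(4029) / 7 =24482.98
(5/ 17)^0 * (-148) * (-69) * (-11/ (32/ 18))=-63186.75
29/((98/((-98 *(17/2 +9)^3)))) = -1243375/8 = -155421.88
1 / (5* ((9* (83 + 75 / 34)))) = 34 / 130365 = 0.00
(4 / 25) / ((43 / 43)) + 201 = 5029 / 25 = 201.16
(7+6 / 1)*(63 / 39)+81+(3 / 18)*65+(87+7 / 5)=6037 / 30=201.23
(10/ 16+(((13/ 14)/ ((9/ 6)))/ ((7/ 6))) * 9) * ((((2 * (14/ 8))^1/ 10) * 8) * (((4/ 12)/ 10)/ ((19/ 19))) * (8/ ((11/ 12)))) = 8468/ 1925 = 4.40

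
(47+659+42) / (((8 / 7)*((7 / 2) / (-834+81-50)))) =-150161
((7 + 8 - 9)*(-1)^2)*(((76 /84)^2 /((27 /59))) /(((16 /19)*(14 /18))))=404681 /24696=16.39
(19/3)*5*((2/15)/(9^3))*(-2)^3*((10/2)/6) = -760/19683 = -0.04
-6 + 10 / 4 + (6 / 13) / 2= -85 / 26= -3.27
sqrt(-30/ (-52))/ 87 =sqrt(390)/ 2262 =0.01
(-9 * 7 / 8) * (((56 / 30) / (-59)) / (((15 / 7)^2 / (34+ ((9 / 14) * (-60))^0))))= 1.90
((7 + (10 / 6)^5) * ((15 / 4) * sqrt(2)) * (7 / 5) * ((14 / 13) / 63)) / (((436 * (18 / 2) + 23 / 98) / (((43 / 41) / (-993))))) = -71178674 * sqrt(2) / 148383303117075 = -0.00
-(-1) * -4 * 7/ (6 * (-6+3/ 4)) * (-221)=-1768/ 9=-196.44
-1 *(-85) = 85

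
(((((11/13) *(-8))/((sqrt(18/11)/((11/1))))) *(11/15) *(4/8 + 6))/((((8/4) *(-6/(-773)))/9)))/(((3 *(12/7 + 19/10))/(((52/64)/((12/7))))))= -59580521 *sqrt(22)/39744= -7031.44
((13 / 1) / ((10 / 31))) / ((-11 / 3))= -1209 / 110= -10.99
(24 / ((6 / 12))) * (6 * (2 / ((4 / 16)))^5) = 9437184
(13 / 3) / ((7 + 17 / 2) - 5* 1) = 26 / 63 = 0.41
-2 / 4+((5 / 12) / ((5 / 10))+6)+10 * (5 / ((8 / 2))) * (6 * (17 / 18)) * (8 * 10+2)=17444 / 3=5814.67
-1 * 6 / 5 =-6 / 5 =-1.20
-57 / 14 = -4.07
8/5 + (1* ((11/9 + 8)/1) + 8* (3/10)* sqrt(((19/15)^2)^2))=16507/1125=14.67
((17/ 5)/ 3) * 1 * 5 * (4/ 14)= 34/ 21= 1.62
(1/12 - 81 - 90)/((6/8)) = -2051/9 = -227.89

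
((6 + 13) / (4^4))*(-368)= -437 / 16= -27.31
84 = 84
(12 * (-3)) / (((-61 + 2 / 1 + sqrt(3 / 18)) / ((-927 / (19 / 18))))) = -212646384 / 396815 - 600696 * sqrt(6) / 396815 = -539.59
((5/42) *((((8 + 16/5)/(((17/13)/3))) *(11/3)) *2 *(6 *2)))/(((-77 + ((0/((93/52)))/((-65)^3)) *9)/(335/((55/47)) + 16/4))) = -1328288/1309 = -1014.73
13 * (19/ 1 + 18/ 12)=533/ 2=266.50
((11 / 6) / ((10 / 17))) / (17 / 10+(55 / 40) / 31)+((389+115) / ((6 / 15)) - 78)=7681592 / 6489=1183.79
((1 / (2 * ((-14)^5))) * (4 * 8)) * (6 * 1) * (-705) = 2115 / 16807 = 0.13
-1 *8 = -8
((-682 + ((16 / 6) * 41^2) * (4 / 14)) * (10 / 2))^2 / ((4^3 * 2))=988159225 / 14112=70022.62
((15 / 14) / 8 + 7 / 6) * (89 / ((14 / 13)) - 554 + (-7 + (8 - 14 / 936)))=-673390343 / 1100736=-611.76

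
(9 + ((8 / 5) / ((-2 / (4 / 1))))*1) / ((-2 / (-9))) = 261 / 10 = 26.10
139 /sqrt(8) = 139 * sqrt(2) /4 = 49.14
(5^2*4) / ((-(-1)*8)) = 25 / 2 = 12.50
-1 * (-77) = 77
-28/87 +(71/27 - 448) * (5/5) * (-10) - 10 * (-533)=7660388/783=9783.38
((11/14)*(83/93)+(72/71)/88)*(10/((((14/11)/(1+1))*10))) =724771/647094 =1.12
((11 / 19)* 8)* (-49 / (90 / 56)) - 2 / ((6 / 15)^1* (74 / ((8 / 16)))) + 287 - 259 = -14330083 / 126540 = -113.25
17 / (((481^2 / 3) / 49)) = 2499 / 231361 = 0.01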